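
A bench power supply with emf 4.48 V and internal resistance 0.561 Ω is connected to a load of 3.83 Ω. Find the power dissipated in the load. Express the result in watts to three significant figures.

3.99 W

With r and R in series, I = ε/(r+R); the load dissipates I²R.
I = ε / (r + R) = 4.48 / (0.561 + 3.83) = 1.020 A
P_load = I² R = (1.020)² × 3.83 = 3.987 W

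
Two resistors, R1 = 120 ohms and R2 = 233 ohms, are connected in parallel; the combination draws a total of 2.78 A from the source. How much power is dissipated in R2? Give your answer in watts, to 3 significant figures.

Only the total current is stated, so first find the parallel equivalent to get the voltage across the combination.
1/R_eq = 1/120 + 1/233 ⇒ R_eq = 79.21 Ω
V = I_total × R_eq = 2.780 × 79.21 = 220.2 V
P_R2 = V² / R2 = (220.2)² / 233 = 208.1 W

208 W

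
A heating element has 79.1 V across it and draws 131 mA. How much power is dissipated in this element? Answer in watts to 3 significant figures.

With V and I both given, power follows immediately from P = V I.
P = 79.1 V × 0.1310 A = 10.36 W

10.4 W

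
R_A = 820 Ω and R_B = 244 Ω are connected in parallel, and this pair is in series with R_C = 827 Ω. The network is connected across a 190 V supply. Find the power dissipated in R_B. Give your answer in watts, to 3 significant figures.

First find R_p for the parallel pair, then treat R_p + R_C as a series loop.
R_p = (820×244)/(820+244) = 188.0 Ω
R_total = R_p + 827 = 188.0 + 827 = 1015 Ω
I = V / R_total = 190 / 1015 = 0.1872 A
Voltage across the parallel pair: V_p = I × R_p = 0.1872 × 188.0 = 35.20 V
R_B sits across V_p; its power is V_p²/R.
P_R_B = (35.20)² / 244 = 5.078 W

5.08 W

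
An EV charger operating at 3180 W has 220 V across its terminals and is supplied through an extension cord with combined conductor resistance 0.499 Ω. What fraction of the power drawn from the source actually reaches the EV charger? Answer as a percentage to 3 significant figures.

96.8 %

I = P / V = 3180 / 220 = 14.45 A through the extension cord.
P_line = I² R_line = (14.45)² × 0.499 = 104.3 W
P_source = P_load + P_line = 3180 + 104.3 = 3284 W
η = P_load / P_source = 3180 / 3284 = 0.9683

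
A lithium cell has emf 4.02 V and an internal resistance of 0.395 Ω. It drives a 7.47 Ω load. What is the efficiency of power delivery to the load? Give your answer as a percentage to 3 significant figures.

The source delivers εI, of which I²R reaches the load and I²r is lost; since I is common, η = R/(R+r).
η = R / (R + r) = 7.47 / (7.47 + 0.395) = 0.9498

95.0 %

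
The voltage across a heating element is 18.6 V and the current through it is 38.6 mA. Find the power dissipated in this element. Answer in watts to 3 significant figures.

V and I are known directly — P = V I, no intermediate step needed.
P = 18.6 V × 0.03860 A = 0.7180 W

0.718 W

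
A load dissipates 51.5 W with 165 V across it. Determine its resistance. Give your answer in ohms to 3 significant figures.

529 Ω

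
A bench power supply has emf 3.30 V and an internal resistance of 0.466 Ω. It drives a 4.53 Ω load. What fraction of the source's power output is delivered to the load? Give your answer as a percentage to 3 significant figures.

The source delivers εI, of which I²R reaches the load and I²r is lost; since I is common, η = R/(R+r).
η = R / (R + r) = 4.53 / (4.53 + 0.466) = 0.9067

90.7 %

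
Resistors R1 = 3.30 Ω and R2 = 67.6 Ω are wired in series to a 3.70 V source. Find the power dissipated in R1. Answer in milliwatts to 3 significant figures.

8.99 mW

The current is common to all series resistors; compute it, then apply P = I²R for the target.
R_total = 3.30 + 67.6 = 70.90 Ω
I = V / R_total = 3.70 / 70.90 = 0.05219 A
P_R1 = I² × R1 = (0.05219)² × 3.30 = 0.008987 W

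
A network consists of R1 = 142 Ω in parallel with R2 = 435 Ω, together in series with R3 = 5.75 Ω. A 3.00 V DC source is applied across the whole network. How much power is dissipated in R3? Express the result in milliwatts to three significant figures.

4.07 mW

First find R_p for the parallel pair, then treat R_p + R3 as a series loop.
R_p = (142×435)/(142+435) = 107.1 Ω
R_total = R_p + 5.75 = 107.1 + 5.75 = 112.8 Ω
I = V / R_total = 3.00 / 112.8 = 0.02659 A
All the supply current flows through R3; use P = I²R3.
P_R3 = (0.02659)² × 5.75 = 0.004067 W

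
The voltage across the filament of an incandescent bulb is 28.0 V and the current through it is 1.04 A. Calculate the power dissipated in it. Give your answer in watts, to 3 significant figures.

V and I are known directly — P = V I, no intermediate step needed.
P = 28.0 V × 1.040 A = 29.12 W

29.1 W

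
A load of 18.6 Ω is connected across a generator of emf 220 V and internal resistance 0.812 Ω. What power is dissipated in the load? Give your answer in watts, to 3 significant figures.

2390 W

The internal resistance and the load are in series, so the same I flows through both; get I from ε/(r+R), then I²R for the load.
I = ε / (r + R) = 220 / (0.812 + 18.6) = 11.33 A
P_load = I² R = (11.33)² × 18.6 = 2389 W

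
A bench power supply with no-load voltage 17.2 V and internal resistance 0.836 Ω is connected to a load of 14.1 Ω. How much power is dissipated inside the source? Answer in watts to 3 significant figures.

The internal resistance carries the same current as the load; P_int = I²r.
I = ε / (r + R) = 17.2 / (0.836 + 14.1) = 1.152 A
P_int = I² r = (1.152)² × 0.836 = 1.109 W

1.11 W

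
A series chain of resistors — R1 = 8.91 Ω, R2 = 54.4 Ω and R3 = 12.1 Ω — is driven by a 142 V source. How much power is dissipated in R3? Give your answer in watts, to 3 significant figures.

42.9 W

The current is common to all series resistors; compute it, then apply P = I²R for the target.
R_total = 8.91 + 54.4 + 12.1 = 75.41 Ω
I = V / R_total = 142 / 75.41 = 1.883 A
P_R3 = I² × R3 = (1.883)² × 12.1 = 42.90 W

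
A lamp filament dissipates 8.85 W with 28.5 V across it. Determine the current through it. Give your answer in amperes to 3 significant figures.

0.311 A

Rearranging the power relation for the two known quantities gives I = P / V.
I = 8.85 / 28.5 = 0.3105 A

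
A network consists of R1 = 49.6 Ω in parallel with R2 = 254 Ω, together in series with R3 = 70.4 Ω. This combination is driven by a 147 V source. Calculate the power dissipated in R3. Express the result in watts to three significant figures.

First find R_p for the parallel pair, then treat R_p + R3 as a series loop.
R_p = (49.6×254)/(49.6+254) = 41.50 Ω
R_total = R_p + 70.4 = 41.50 + 70.4 = 111.9 Ω
I = V / R_total = 147 / 111.9 = 1.314 A
R3 is the series element, so its power is I²R.
P_R3 = (1.314)² × 70.4 = 121.5 W

121 W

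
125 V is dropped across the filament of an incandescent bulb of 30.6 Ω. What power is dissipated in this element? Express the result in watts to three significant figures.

511 W

We know the drop across the element and its resistance — P = V²/R, one step.
P = (125 V)² / 30.6 Ω = 510.6 W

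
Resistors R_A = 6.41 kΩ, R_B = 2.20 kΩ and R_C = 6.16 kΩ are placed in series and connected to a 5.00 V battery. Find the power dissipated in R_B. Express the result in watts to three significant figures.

0.000252 W

The current is common to all series resistors; compute it, then apply P = I²R for the target.
R_total = (6.41 + 2.20 + 6.16) kΩ = 14770 Ω
I = V / R_total = 5.00 / 14770 = 0.0003385 A
P_R_B = I² × R_B = (0.0003385)² × 2200 = 0.0002521 W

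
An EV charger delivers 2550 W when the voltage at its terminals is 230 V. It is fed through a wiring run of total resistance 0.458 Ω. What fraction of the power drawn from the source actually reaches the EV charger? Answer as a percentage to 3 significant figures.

I = P / V = 2550 / 230 = 11.09 A through the wiring run.
P_line = I² R_line = (11.09)² × 0.458 = 56.30 W
P_source = P_load + P_line = 2550 + 56.30 = 2606 W
η = P_load / P_source = 2550 / 2606 = 0.9784

97.8 %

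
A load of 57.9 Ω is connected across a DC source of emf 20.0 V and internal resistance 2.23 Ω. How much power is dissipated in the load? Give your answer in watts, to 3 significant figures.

Find the circuit current first, then P = I²R for the load (series elements share I).
I = ε / (r + R) = 20.0 / (2.23 + 57.9) = 0.3326 A
P_load = I² R = (0.3326)² × 57.9 = 6.406 W

6.41 W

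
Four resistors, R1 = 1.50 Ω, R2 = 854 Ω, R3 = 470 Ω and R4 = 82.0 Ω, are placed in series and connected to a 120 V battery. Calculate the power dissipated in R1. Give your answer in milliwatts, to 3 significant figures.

In a series string the same current flows through every resistor — find that current, then P = I²R for the one we want.
R_total = 1.50 + 854 + 470 + 82.0 = 1408 Ω
I = V / R_total = 120 / 1408 = 0.08526 A
P_R1 = I² × R1 = (0.08526)² × 1.50 = 0.01090 W

10.9 mW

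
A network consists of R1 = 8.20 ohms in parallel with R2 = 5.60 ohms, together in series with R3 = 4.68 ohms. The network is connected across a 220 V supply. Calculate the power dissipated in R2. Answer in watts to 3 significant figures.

1490 W

Collapse the R1‖R2 pair into one equivalent R_p; then R_p and R3 form a series string.
R_p = (8.20×5.60)/(8.20+5.60) = 3.328 Ω
R_total = R_p + 4.68 = 3.328 + 4.68 = 8.008 Ω
I = V / R_total = 220 / 8.008 = 27.47 A
Voltage across the parallel pair: V_p = I × R_p = 27.47 × 3.328 = 91.42 V
R2 sits across V_p; its power is V_p²/R.
P_R2 = (91.42)² / 5.60 = 1492 W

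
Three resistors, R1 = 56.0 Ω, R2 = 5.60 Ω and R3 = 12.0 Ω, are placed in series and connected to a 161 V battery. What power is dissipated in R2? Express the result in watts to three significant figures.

Series elements share the same current, so find I first, then use P = I²R.
R_total = 56.0 + 5.60 + 12.0 = 73.60 Ω
I = V / R_total = 161 / 73.60 = 2.188 A
P_R2 = I² × R2 = (2.188)² × 5.60 = 26.80 W

26.8 W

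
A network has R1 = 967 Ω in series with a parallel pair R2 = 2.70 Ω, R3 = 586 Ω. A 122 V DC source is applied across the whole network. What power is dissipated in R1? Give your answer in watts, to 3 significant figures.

15.3 W

Replace R2 and R3 with their parallel equivalent so the circuit becomes R1 in series with R_p.
R_p = (2.70×586)/(2.70+586) = 2.688 Ω
R_total = 967 + 2.688 = 969.7 Ω
I = V / R_total = 122 / 969.7 = 0.1258 A
All the current flows through R1; use P = I²R.
P_R1 = (0.1258)² × 967 = 15.31 W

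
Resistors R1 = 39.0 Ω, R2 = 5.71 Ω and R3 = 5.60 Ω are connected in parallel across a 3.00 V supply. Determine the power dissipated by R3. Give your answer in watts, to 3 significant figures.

1.61 W

Each parallel branch sees the full supply voltage, so P = V²/R applies directly to the target branch.
P_R3 = V² / R3 = (3.00)² / 5.60 Ω = 1.607 W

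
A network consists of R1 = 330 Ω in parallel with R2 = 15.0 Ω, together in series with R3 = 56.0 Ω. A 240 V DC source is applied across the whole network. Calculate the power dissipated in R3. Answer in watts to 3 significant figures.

652 W

Combine R1 and R2 into their parallel equivalent first, reducing the network to two series resistors.
R_p = (330×15.0)/(330+15.0) = 14.35 Ω
R_total = R_p + 56.0 = 14.35 + 56.0 = 70.35 Ω
I = V / R_total = 240 / 70.35 = 3.412 A
R3 is the series element, so its power is I²R.
P_R3 = (3.412)² × 56.0 = 651.8 W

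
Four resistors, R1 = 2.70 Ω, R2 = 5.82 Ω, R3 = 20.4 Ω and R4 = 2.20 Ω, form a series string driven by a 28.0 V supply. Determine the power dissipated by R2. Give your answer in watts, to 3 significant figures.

Series elements share the same current, so find I first, then use P = I²R.
R_total = 2.70 + 5.82 + 20.4 + 2.20 = 31.12 Ω
I = V / R_total = 28.0 / 31.12 = 0.8997 A
P_R2 = I² × R2 = (0.8997)² × 5.82 = 4.712 W

4.71 W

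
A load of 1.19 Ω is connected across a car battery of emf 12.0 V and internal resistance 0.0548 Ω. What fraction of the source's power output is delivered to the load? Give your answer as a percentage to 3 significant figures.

Both r and R carry the same current, so the power split is just the resistance split: η = R/(R+r).
η = R / (R + r) = 1.19 / (1.19 + 0.0548) = 0.9560

95.6 %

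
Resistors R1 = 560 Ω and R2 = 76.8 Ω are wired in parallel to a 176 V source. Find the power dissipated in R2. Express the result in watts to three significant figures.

403 W

Every branch has 176 V across it, so for R2 the power is simply V²/R.
P_R2 = V² / R2 = (176)² / 76.8 Ω = 403.3 W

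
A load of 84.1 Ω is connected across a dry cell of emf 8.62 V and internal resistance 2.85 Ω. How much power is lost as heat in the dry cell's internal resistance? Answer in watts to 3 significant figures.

The source's internal resistance is just another series element carrying I; its dissipation is I²r.
I = ε / (r + R) = 8.62 / (2.85 + 84.1) = 0.09914 A
P_int = I² r = (0.09914)² × 2.85 = 0.02801 W

0.0280 W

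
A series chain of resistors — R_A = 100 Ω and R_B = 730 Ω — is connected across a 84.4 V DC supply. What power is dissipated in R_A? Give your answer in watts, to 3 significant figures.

1.03 W

The current is common to all series resistors; compute it, then apply P = I²R for the target.
R_total = 100 + 730 = 830.0 Ω
I = V / R_total = 84.4 / 830.0 = 0.1017 A
P_R_A = I² × R_A = (0.1017)² × 100 = 1.034 W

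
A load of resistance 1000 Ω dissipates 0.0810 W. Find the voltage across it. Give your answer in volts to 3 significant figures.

9.00 V

From P = V I = I²R = V²/R, with the two given quantities we get V = √(P R).
V = √(0.0810 × 1000) = 9.000 V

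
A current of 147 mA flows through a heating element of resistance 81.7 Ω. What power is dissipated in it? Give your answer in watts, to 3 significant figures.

1.77 W

With I and R stated, P = I²R applies in one step.
P = (0.1470 A)² × 81.7 Ω = 1.765 W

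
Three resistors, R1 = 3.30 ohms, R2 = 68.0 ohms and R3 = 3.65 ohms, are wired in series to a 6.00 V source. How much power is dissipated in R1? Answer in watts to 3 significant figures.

0.0211 W

Since the resistors are in series they all carry the loop current I = V/R_total; the power in any one is I²R.
R_total = 3.30 + 68.0 + 3.65 = 74.95 Ω
I = V / R_total = 6.00 / 74.95 = 0.08005 A
P_R1 = I² × R1 = (0.08005)² × 3.30 = 0.02115 W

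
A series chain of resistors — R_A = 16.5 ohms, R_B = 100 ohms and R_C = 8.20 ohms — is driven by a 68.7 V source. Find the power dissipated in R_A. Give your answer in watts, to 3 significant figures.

Since the resistors are in series they all carry the loop current I = V/R_total; the power in any one is I²R.
R_total = 16.5 + 100 + 8.20 = 124.7 Ω
I = V / R_total = 68.7 / 124.7 = 0.5509 A
P_R_A = I² × R_A = (0.5509)² × 16.5 = 5.008 W

5.01 W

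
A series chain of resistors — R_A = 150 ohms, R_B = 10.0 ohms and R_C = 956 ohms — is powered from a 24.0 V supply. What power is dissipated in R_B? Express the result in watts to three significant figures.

Series elements share the same current, so find I first, then use P = I²R.
R_total = 150 + 10.0 + 956 = 1116 Ω
I = V / R_total = 24.0 / 1116 = 0.02151 A
P_R_B = I² × R_B = (0.02151)² × 10.0 = 0.004625 W

0.00462 W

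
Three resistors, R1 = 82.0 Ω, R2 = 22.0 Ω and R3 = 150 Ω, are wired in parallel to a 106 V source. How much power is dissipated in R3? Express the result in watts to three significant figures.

Every branch has 106 V across it, so for R3 the power is simply V²/R.
P_R3 = V² / R3 = (106)² / 150 Ω = 74.91 W

74.9 W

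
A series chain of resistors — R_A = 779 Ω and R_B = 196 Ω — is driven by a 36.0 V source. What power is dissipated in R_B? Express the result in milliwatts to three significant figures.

In a series string the same current flows through every resistor — find that current, then P = I²R for the one we want.
R_total = 779 + 196 = 975.0 Ω
I = V / R_total = 36.0 / 975.0 = 0.03692 A
P_R_B = I² × R_B = (0.03692)² × 196 = 0.2672 W

267 mW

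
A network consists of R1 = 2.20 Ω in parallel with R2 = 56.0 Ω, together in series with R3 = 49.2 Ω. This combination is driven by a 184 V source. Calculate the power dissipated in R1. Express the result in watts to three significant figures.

First find R_p for the parallel pair, then treat R_p + R3 as a series loop.
R_p = (2.20×56.0)/(2.20+56.0) = 2.117 Ω
R_total = R_p + 49.2 = 2.117 + 49.2 = 51.32 Ω
I = V / R_total = 184 / 51.32 = 3.586 A
Voltage across the parallel pair: V_p = I × R_p = 3.586 × 2.117 = 7.590 V
Use P = V²/R for R1 with V = V_p.
P_R1 = (7.590)² / 2.20 = 26.19 W

26.2 W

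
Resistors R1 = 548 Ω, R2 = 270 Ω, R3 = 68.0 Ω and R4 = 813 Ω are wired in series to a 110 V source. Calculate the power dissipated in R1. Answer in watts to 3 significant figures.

2.30 W

The current is common to all series resistors; compute it, then apply P = I²R for the target.
R_total = 548 + 270 + 68.0 + 813 = 1699 Ω
I = V / R_total = 110 / 1699 = 0.06474 A
P_R1 = I² × R1 = (0.06474)² × 548 = 2.297 W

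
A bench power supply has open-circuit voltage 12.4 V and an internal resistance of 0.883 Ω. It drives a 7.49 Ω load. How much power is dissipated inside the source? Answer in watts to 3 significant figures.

Internal loss is I²r, with I set by the total series resistance r+R.
I = ε / (r + R) = 12.4 / (0.883 + 7.49) = 1.481 A
P_int = I² r = (1.481)² × 0.883 = 1.937 W

1.94 W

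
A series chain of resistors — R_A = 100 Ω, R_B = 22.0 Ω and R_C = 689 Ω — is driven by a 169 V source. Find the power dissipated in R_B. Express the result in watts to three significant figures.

In a series string the same current flows through every resistor — find that current, then P = I²R for the one we want.
R_total = 100 + 22.0 + 689 = 811.0 Ω
I = V / R_total = 169 / 811.0 = 0.2084 A
P_R_B = I² × R_B = (0.2084)² × 22.0 = 0.9553 W

0.955 W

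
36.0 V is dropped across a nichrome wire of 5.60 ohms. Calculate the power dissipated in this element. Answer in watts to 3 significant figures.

231 W

V and R are stated; P = V²/R avoids computing the current.
P = (36.0 V)² / 5.60 Ω = 231.4 W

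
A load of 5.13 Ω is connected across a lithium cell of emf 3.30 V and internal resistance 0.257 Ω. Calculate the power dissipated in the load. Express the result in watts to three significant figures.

1.93 W

Load and internal resistance form a series loop — compute the loop current, then the load power via I²R.
I = ε / (r + R) = 3.30 / (0.257 + 5.13) = 0.6126 A
P_load = I² R = (0.6126)² × 5.13 = 1.925 W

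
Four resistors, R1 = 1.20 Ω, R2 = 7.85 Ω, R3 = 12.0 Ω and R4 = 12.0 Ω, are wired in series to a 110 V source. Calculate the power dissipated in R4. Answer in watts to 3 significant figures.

Every series element carries the same I. Get I from the total resistance, then P = I² × R4.
R_total = 1.20 + 7.85 + 12.0 + 12.0 = 33.05 Ω
I = V / R_total = 110 / 33.05 = 3.328 A
P_R4 = I² × R4 = (3.328)² × 12.0 = 132.9 W

133 W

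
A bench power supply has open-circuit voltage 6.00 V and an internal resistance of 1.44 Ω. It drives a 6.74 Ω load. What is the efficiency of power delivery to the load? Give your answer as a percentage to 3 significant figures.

η = P_load/(P_load+P_int) = I²R/(I²R+I²r) = R/(R+r) — the I² cancels for series elements.
η = R / (R + r) = 6.74 / (6.74 + 1.44) = 0.8240

82.4 %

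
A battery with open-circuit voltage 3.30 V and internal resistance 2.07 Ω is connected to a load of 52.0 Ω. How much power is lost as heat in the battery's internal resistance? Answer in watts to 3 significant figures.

0.00771 W

The source's internal resistance is just another series element carrying I; its dissipation is I²r.
I = ε / (r + R) = 3.30 / (2.07 + 52.0) = 0.06103 A
P_int = I² r = (0.06103)² × 2.07 = 0.007711 W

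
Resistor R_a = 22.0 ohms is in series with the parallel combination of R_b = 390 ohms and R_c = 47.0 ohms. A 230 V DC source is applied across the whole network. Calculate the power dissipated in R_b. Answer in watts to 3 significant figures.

58.4 W

Replace R_b and R_c with their parallel equivalent so the circuit becomes R_a in series with R_p.
R_p = (390×47.0)/(390+47.0) = 41.95 Ω
R_total = 22.0 + 41.95 = 63.95 Ω
I = V / R_total = 230 / 63.95 = 3.597 A
Voltage across the parallel pair: V_p = I × R_p = 3.597 × 41.95 = 150.9 V
With V_p across R_b, its power is V_p²/R_b.
P_R_b = (150.9)² / 390 = 58.36 W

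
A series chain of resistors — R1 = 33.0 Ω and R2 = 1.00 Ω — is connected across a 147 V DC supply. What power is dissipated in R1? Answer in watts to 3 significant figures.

Every series element carries the same I. Get I from the total resistance, then P = I² × R1.
R_total = 33.0 + 1.00 = 34.00 Ω
I = V / R_total = 147 / 34.00 = 4.324 A
P_R1 = I² × R1 = (4.324)² × 33.0 = 616.9 W

617 W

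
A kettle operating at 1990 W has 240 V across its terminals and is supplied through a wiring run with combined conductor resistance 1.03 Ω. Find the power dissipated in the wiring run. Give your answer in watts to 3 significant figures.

Line loss is just I²R for the cable — we know both I and R_line directly.
I = P / V = 1990 / 240 = 8.292 A through the wiring run.
P_line = I² R_line = (8.292)² × 1.03 = 70.81 W

70.8 W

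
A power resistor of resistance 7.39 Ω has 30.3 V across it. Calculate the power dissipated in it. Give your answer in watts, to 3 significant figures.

124 W

V and R are stated; P = V²/R avoids computing the current.
P = (30.3 V)² / 7.39 Ω = 124.2 W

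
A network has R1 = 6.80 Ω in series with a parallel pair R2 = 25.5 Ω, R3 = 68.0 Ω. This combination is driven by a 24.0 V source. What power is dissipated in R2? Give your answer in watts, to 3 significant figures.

12.1 W

Reduce the parallel pair to R_p first; the network is then a simple series string.
R_p = (25.5×68.0)/(25.5+68.0) = 18.55 Ω
R_total = 6.80 + 18.55 = 25.35 Ω
I = V / R_total = 24.0 / 25.35 = 0.9469 A
Voltage across the parallel pair: V_p = I × R_p = 0.9469 × 18.55 = 17.56 V
R2 is across V_p, so use P = V²/R for that branch.
P_R2 = (17.56)² / 25.5 = 12.09 W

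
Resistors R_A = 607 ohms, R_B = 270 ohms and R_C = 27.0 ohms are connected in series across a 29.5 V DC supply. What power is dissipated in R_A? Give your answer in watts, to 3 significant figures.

0.646 W

Series elements share the same current, so find I first, then use P = I²R.
R_total = 607 + 270 + 27.0 = 904.0 Ω
I = V / R_total = 29.5 / 904.0 = 0.03263 A
P_R_A = I² × R_A = (0.03263)² × 607 = 0.6464 W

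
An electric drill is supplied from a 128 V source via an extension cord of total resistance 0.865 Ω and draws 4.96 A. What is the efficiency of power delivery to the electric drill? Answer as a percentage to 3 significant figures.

The extension cord carries the full 4.96 A.
P_line = I² R_line = (4.960)² × 0.865 = 21.28 W
P_source = V I = 128 × 4.960 = 634.9 W; P_load = 613.6 W
η = P_load / P_source = 613.6 / 634.9 = 0.9665

96.6 %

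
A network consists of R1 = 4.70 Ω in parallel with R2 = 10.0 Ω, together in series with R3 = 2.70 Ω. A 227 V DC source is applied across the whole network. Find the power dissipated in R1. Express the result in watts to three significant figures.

Reduce the parallel combination to a single R_p; the circuit then becomes R_p in series with the remaining resistor.
R_p = (4.70×10.0)/(4.70+10.0) = 3.197 Ω
R_total = R_p + 2.70 = 3.197 + 2.70 = 5.897 Ω
I = V / R_total = 227 / 5.897 = 38.49 A
Voltage across the parallel pair: V_p = I × R_p = 38.49 × 3.197 = 123.1 V
Use P = V²/R for R1 with V = V_p.
P_R1 = (123.1)² / 4.70 = 3223 W

3220 W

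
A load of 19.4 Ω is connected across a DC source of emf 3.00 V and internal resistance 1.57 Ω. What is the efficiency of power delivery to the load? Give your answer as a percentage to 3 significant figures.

Efficiency is P_load / P_total. With a series r and R sharing the same I, P = I²R for each, so η = R/(R+r).
η = R / (R + r) = 19.4 / (19.4 + 1.57) = 0.9251

92.5 %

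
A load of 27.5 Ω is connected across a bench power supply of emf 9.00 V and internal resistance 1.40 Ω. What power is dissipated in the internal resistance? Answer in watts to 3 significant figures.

Internal loss is I²r, with I set by the total series resistance r+R.
I = ε / (r + R) = 9.00 / (1.40 + 27.5) = 0.3114 A
P_int = I² r = (0.3114)² × 1.40 = 0.1358 W

0.136 W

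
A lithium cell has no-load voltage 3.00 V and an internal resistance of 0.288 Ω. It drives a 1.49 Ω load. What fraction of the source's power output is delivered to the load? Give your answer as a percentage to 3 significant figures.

Both r and R carry the same current, so the power split is just the resistance split: η = R/(R+r).
η = R / (R + r) = 1.49 / (1.49 + 0.288) = 0.8380

83.8 %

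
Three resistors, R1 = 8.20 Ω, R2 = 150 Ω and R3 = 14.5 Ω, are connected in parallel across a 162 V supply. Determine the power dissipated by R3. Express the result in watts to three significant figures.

1810 W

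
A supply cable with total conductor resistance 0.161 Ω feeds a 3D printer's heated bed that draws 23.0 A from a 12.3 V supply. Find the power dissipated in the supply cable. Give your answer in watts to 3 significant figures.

Only the current and the line resistance are needed for the I²R loss.
The supply cable carries the full 23.0 A.
P_line = I² R_line = (23.00)² × 0.161 = 85.17 W

85.2 W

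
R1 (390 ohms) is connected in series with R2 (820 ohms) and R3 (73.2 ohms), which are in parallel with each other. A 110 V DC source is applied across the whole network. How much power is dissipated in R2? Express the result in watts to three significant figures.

0.319 W

Collapse R2‖R3 to a single equivalent, reducing the network to two series elements.
R_p = (820×73.2)/(820+73.2) = 67.20 Ω
R_total = 390 + 67.20 = 457.2 Ω
I = V / R_total = 110 / 457.2 = 0.2406 A
Voltage across the parallel pair: V_p = I × R_p = 0.2406 × 67.20 = 16.17 V
R2 sees V_p directly, so P = V_p² / R2.
P_R2 = (16.17)² / 820 = 0.3188 W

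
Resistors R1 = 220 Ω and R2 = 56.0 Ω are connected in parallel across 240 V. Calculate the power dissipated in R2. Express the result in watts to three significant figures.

R2 sits directly across the source, so P = V²/R with V = 240 V.
P_R2 = V² / R2 = (240)² / 56.0 Ω = 1029 W

1030 W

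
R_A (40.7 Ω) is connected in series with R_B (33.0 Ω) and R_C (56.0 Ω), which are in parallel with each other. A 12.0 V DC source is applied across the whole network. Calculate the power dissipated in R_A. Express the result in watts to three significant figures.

1.55 W

Replace R_B and R_C with their parallel equivalent so the circuit becomes R_A in series with R_p.
R_p = (33.0×56.0)/(33.0+56.0) = 20.76 Ω
R_total = 40.7 + 20.76 = 61.46 Ω
I = V / R_total = 12.0 / 61.46 = 0.1952 A
The full supply current passes through R_A: P = I²R.
P_R_A = (0.1952)² × 40.7 = 1.551 W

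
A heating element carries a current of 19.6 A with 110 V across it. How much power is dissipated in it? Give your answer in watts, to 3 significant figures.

2160 W

With V and I both given, power follows immediately from P = V I.
P = 110 V × 19.60 A = 2156 W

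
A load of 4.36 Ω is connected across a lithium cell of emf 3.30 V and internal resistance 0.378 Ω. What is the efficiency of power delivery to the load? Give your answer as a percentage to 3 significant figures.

92.0 %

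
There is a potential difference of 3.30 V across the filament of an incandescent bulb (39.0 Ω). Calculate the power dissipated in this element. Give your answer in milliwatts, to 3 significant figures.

Voltage and resistance are given, so P = V²/R is the one-step route.
P = (3.30 V)² / 39.0 Ω = 0.2792 W

279 mW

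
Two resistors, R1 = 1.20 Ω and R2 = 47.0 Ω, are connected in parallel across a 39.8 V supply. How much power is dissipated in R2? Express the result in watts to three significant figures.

33.7 W

Every branch has 39.8 V across it, so for R2 the power is simply V²/R.
P_R2 = V² / R2 = (39.8)² / 47.0 Ω = 33.70 W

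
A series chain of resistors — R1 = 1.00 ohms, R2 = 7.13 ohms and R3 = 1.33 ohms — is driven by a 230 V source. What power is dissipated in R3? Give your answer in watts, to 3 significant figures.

786 W

Since the resistors are in series they all carry the loop current I = V/R_total; the power in any one is I²R.
R_total = 1.00 + 7.13 + 1.33 = 9.460 Ω
I = V / R_total = 230 / 9.460 = 24.31 A
P_R3 = I² × R3 = (24.31)² × 1.33 = 786.2 W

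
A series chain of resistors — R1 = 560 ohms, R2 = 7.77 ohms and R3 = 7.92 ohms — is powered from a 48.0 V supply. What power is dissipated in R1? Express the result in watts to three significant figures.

Since the resistors are in series they all carry the loop current I = V/R_total; the power in any one is I²R.
R_total = 560 + 7.77 + 7.92 = 575.7 Ω
I = V / R_total = 48.0 / 575.7 = 0.08338 A
P_R1 = I² × R1 = (0.08338)² × 560 = 3.893 W

3.89 W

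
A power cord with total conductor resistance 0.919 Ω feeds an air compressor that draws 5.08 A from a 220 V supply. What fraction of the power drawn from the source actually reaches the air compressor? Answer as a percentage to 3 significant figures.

The power cord carries the full 5.08 A.
P_line = I² R_line = (5.080)² × 0.919 = 23.72 W
P_source = V I = 220 × 5.080 = 1118 W; P_load = 1094 W
η = P_load / P_source = 1094 / 1118 = 0.9788

97.9 %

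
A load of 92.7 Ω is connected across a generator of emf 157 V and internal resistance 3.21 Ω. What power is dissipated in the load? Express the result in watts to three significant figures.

The internal resistance and the load are in series, so the same I flows through both; get I from ε/(r+R), then I²R for the load.
I = ε / (r + R) = 157 / (3.21 + 92.7) = 1.637 A
P_load = I² R = (1.637)² × 92.7 = 248.4 W

248 W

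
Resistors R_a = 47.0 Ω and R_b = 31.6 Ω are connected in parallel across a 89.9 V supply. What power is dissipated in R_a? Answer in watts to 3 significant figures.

172 W

Parallel branches share the same voltage; P = V²/R gives the branch power in one step.
P_R_a = V² / R_a = (89.9)² / 47.0 Ω = 172.0 W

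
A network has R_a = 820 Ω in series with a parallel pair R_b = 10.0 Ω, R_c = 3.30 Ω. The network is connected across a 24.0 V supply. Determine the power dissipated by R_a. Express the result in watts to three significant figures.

Reduce the parallel pair to R_p first; the network is then a simple series string.
R_p = (10.0×3.30)/(10.0+3.30) = 2.481 Ω
R_total = 820 + 2.481 = 822.5 Ω
I = V / R_total = 24.0 / 822.5 = 0.02918 A
The full supply current passes through R_a: P = I²R.
P_R_a = (0.02918)² × 820 = 0.6982 W

0.698 W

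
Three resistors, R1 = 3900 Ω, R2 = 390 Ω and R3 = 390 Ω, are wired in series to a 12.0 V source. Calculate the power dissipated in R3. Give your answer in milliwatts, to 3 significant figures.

The current is common to all series resistors; compute it, then apply P = I²R for the target.
R_total = 3900 + 390 + 390 = 4680 Ω
I = V / R_total = 12.0 / 4680 = 0.002564 A
P_R3 = I² × R3 = (0.002564)² × 390 = 0.002564 W

2.56 mW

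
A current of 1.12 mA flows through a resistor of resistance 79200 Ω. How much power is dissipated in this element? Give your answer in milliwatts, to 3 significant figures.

Current and resistance are given, so P = I²R is the direct form.
P = (0.001120 A)² × 79200 Ω = 0.09935 W

99.3 mW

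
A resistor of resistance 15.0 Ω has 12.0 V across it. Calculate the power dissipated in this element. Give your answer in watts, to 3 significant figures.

9.60 W

We know the drop across the element and its resistance — P = V²/R, one step.
P = (12.0 V)² / 15.0 Ω = 9.600 W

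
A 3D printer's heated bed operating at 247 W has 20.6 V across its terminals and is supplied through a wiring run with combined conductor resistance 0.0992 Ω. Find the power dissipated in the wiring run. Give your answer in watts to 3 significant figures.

The wiring run and load are in series, so the same current flows in both; the loss is I²R_line.
I = P / V = 247 / 20.6 = 11.99 A through the wiring run.
P_line = I² R_line = (11.99)² × 0.0992 = 14.26 W

14.3 W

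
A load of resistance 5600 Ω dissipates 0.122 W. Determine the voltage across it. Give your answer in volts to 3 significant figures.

26.1 V

From P = V I = I²R = V²/R, with the two given quantities we get V = √(P R).
V = √(0.122 × 5600) = 26.14 V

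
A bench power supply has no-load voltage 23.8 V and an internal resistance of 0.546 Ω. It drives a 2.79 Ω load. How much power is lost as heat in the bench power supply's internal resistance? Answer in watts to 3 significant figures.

27.8 W

r is in series with the load, so it carries the full circuit current — the loss in it is I²r.
I = ε / (r + R) = 23.8 / (0.546 + 2.79) = 7.134 A
P_int = I² r = (7.134)² × 0.546 = 27.79 W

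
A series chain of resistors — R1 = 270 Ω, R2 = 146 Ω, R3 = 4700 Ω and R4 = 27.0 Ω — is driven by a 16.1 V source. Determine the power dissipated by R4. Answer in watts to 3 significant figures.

Since the resistors are in series they all carry the loop current I = V/R_total; the power in any one is I²R.
R_total = 270 + 146 + 4700 + 27.0 = 5143 Ω
I = V / R_total = 16.1 / 5143 = 0.003130 A
P_R4 = I² × R4 = (0.003130)² × 27.0 = 0.0002646 W

0.000265 W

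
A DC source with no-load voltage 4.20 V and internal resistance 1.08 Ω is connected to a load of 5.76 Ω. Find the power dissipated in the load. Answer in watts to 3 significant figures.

2.17 W

Load and internal resistance form a series loop — compute the loop current, then the load power via I²R.
I = ε / (r + R) = 4.20 / (1.08 + 5.76) = 0.6140 A
P_load = I² R = (0.6140)² × 5.76 = 2.172 W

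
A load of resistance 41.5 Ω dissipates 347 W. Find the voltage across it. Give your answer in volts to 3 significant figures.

Inverting the appropriate power form: V = √(P R).
V = √(347 × 41.5) = 120.0 V

120 V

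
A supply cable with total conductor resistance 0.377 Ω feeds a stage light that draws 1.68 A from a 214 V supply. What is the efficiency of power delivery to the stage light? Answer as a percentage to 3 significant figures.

The supply cable carries the full 1.68 A.
P_line = I² R_line = (1.680)² × 0.377 = 1.064 W
P_source = V I = 214 × 1.680 = 359.5 W; P_load = 358.5 W
η = P_load / P_source = 358.5 / 359.5 = 0.9970

99.7 %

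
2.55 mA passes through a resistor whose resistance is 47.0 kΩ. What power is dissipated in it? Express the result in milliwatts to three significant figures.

With I and R stated, P = I²R applies in one step.
P = (0.002550 A)² × 47000 Ω = 0.3056 W

306 mW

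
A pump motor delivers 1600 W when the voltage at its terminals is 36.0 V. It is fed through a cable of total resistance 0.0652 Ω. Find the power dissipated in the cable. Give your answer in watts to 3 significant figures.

Line loss is just I²R for the cable — we know both I and R_line directly.
I = P / V = 1600 / 36.0 = 44.44 A through the cable.
P_line = I² R_line = (44.44)² × 0.0652 = 128.8 W

129 W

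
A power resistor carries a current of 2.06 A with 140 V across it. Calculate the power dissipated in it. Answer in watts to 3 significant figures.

Since both terminal voltage and current are stated, P = V I gives the power in one step.
P = 140 V × 2.060 A = 288.4 W

288 W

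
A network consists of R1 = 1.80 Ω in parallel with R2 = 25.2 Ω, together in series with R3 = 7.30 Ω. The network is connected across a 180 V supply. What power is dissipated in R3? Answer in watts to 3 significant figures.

Combine R1 and R2 into their parallel equivalent first, reducing the network to two series resistors.
R_p = (1.80×25.2)/(1.80+25.2) = 1.680 Ω
R_total = R_p + 7.30 = 1.680 + 7.30 = 8.980 Ω
I = V / R_total = 180 / 8.980 = 20.04 A
All the supply current flows through R3; use P = I²R3.
P_R3 = (20.04)² × 7.30 = 2933 W

2930 W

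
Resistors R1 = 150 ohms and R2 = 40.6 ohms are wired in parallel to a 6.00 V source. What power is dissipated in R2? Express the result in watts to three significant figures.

0.887 W

Every branch has 6.00 V across it, so for R2 the power is simply V²/R.
P_R2 = V² / R2 = (6.00)² / 40.6 Ω = 0.8867 W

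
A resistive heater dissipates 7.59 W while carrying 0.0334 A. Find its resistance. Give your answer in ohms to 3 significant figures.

6800 Ω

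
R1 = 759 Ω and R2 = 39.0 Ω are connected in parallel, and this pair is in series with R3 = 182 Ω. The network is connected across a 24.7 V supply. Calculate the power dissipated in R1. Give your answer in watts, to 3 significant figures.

Collapse the R1‖R2 pair into one equivalent R_p; then R_p and R3 form a series string.
R_p = (759×39.0)/(759+39.0) = 37.09 Ω
R_total = R_p + 182 = 37.09 + 182 = 219.1 Ω
I = V / R_total = 24.7 / 219.1 = 0.1127 A
Voltage across the parallel pair: V_p = I × R_p = 0.1127 × 37.09 = 4.182 V
Use P = V²/R for R1 with V = V_p.
P_R1 = (4.182)² / 759 = 0.02304 W

0.0230 W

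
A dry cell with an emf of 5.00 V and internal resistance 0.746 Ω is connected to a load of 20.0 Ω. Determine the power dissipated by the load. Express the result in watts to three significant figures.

The internal resistance and the load are in series, so the same I flows through both; get I from ε/(r+R), then I²R for the load.
I = ε / (r + R) = 5.00 / (0.746 + 20.0) = 0.2410 A
P_load = I² R = (0.2410)² × 20.0 = 1.162 W

1.16 W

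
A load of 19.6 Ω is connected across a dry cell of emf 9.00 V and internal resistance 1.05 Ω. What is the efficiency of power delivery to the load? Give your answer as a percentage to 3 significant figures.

η = P_load/(P_load+P_int) = I²R/(I²R+I²r) = R/(R+r) — the I² cancels for series elements.
η = R / (R + r) = 19.6 / (19.6 + 1.05) = 0.9492

94.9 %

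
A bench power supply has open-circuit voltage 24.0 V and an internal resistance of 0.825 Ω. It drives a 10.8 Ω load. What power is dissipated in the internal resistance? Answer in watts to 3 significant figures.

3.52 W

The internal resistance carries the same current as the load; P_int = I²r.
I = ε / (r + R) = 24.0 / (0.825 + 10.8) = 2.065 A
P_int = I² r = (2.065)² × 0.825 = 3.516 W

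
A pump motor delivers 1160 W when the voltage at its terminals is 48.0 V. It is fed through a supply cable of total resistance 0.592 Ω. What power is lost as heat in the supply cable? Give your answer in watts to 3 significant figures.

346 W

The supply cable is a series resistance carrying the load current; its dissipation is I²R_line.
I = P / V = 1160 / 48.0 = 24.17 A through the supply cable.
P_line = I² R_line = (24.17)² × 0.592 = 345.7 W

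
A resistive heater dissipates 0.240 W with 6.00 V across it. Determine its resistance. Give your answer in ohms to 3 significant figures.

150 Ω

Rearranging the power relation for the two known quantities gives R = V² / P.
R = (6.00)² / 0.240 = 150.0 Ω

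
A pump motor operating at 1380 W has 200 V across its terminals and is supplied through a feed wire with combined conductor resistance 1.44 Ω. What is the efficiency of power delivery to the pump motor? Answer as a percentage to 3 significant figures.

95.3 %

I = P / V = 1380 / 200 = 6.900 A through the feed wire.
P_line = I² R_line = (6.900)² × 1.44 = 68.56 W
P_source = P_load + P_line = 1380 + 68.56 = 1449 W
η = P_load / P_source = 1380 / 1449 = 0.9527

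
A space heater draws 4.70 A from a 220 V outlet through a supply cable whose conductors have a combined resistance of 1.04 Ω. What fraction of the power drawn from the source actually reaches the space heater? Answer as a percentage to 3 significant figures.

The supply cable carries the full 4.70 A.
P_line = I² R_line = (4.700)² × 1.04 = 22.97 W
P_source = V I = 220 × 4.700 = 1034 W; P_load = 1011 W
η = P_load / P_source = 1011 / 1034 = 0.9778

97.8 %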